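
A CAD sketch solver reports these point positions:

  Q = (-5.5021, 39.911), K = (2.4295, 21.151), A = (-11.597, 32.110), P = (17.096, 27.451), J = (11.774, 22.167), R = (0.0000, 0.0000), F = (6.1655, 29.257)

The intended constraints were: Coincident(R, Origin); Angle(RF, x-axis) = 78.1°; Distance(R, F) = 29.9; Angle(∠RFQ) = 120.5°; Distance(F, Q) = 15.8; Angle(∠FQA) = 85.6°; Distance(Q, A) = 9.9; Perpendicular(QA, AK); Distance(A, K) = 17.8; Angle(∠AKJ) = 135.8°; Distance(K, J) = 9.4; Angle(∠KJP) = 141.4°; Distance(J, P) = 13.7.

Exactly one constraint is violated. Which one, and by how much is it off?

Distance(J, P) = 13.7 — off by 6.20.

R = (0.00, 0.00) ✓; RF at 78.10° ✓; |RF| = 29.90 ✓; ∠RFQ = 120.5° ✓; |FQ| = 15.80 ✓; ∠FQA = 85.60° ✓; |QA| = 9.900 ✓; ∠(QA, AK) = 90.00° ✓; |AK| = 17.80 ✓; ∠AKJ = 135.8° ✓; |KJ| = 9.400 ✓; ∠KJP = 141.4° ✓; |JP| = 7.500 ✗.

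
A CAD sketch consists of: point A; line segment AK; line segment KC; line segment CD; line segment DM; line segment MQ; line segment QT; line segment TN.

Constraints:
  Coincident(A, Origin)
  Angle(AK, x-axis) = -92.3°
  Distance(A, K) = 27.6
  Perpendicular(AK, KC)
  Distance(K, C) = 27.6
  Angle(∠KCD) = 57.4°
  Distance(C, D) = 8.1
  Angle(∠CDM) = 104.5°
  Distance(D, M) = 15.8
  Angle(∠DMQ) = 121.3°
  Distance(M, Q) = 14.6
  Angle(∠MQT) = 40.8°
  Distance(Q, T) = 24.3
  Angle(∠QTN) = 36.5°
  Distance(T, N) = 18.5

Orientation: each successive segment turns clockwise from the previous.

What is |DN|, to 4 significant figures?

17.82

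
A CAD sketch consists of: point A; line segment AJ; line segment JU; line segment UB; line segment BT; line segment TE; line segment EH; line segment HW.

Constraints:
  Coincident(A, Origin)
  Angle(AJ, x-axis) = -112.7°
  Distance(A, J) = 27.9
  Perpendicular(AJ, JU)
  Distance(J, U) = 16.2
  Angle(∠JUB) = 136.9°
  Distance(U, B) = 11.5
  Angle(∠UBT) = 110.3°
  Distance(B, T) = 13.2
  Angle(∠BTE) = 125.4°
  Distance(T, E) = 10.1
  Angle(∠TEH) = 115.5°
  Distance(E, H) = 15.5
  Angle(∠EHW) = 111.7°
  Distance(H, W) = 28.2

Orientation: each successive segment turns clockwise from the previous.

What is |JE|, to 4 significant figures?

24.22

∠UBT = 110.3° gives BT at 44.50° from the x-axis; with |BT| = 13.2, T = (-21.01, 0.2542). ∠BTE = 125.4° gives TE at -10.10° from the x-axis; with |TE| = 10.1, E = (-11.07, -1.517). Then |JE| = |E − J| = 24.22.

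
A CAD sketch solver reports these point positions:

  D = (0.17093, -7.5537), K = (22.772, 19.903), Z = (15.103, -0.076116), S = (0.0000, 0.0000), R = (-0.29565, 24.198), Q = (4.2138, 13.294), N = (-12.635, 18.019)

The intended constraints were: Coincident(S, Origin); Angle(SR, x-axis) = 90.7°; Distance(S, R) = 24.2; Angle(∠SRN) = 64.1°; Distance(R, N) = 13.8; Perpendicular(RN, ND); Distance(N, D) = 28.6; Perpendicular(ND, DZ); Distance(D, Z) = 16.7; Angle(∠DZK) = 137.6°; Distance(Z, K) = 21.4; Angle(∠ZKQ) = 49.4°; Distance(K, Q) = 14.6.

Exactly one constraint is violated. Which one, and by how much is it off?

Distance(K, Q) = 14.6 — off by 5.10.

S = (0.00, 0.00) ✓; SR at 90.70° ✓; |SR| = 24.20 ✓; ∠SRN = 64.10° ✓; |RN| = 13.80 ✓; ∠(RN, ND) = 90.00° ✓; |ND| = 28.60 ✓; ∠(ND, DZ) = 90.00° ✓; |DZ| = 16.70 ✓; ∠DZK = 137.6° ✓; |ZK| = 21.40 ✓; ∠ZKQ = 49.40° ✓; |KQ| = 19.70 ✗.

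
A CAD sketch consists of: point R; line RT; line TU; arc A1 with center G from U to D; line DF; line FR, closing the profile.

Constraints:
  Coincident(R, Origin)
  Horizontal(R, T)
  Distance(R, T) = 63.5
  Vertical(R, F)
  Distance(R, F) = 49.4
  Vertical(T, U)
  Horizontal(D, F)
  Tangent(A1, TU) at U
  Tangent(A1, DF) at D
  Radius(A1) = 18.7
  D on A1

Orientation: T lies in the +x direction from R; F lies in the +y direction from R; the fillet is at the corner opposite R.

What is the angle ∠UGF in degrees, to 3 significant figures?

157°

R is at the origin; RT is horizontal with |RT| = 63.5 and T on the +x side, so T = (63.5, 0.00). RF is vertical with |RF| = 49.4 and F on the +y side, so F = (0.00, 49.4). The virtual corner opposite R is at (63.5, 49.4). A1 meets TU tangentially, so GU is at right angles to TU and tangency of A1 to DF means the radius GD is perpendicular to DF, with radius 18.7, so the center G sits 18.7 in from both sides at G = (44.8, 30.7). That places the tangent points at U = (63.5, 30.7) on TU and D = (44.8, 49.4) on DF. Then cos ∠UGF = GU·GF / (|GU||GF|), giving 157°.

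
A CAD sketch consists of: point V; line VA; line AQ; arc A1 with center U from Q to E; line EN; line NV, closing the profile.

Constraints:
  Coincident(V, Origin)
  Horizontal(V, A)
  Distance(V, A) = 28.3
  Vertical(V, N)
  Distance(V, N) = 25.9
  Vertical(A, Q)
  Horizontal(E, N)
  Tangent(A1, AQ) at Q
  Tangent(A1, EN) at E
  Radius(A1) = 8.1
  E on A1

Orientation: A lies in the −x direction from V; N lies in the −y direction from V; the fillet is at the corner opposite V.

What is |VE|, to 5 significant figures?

32.846

V is at the origin; V and A share the same y with |VA| = 28.3 and A on the −x side, so A = (-28.300, 0.0000). VN is vertical with |VN| = 25.9 and N on the −y side, so N = (0.0000, -25.900). The virtual corner opposite V is at (-28.300, -25.900). The tangent condition forces UQ to be normal to AQ and since A1 is tangent to EN there, UE ⟂ EN, with radius 8.1, so the center U sits 8.1 in from both sides at U = (-20.200, -17.800). That places the tangent points at Q = (-28.300, -17.800) on AQ and E = (-20.200, -25.900) on EN. Then |VE| = |E − V| = 32.846.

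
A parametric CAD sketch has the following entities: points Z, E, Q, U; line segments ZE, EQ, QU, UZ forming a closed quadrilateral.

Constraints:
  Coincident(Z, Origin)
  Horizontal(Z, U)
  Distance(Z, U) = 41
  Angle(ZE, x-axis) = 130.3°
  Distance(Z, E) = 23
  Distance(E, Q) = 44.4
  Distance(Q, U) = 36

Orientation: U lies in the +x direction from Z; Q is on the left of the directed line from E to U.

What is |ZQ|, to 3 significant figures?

42.5

Checks: |EQ| = 44.40 ✓; |QU| = 36.00 ✓.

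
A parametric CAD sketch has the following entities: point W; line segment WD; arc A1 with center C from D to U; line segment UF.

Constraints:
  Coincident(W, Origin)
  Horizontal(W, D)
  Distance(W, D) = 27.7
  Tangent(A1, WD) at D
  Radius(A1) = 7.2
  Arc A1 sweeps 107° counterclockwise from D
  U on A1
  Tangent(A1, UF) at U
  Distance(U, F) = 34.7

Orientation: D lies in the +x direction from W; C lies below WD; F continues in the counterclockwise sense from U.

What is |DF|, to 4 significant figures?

42.61

W is at the origin; WD is horizontal with |WD| = 27.7 and D on the +x side, so D = (27.70, 0.000). Tangency of A1 to WD means the radius CD is perpendicular to WD, so C = D + (0, -7.2) = (27.70, -7.200). On A1, D sits at bearing 90° from C; a 107° counterclockwise sweep puts U at bearing 197°, so U = C + 7.2·(cos 197°, sin 197°) = (20.81, -9.305). A1 meets UF tangentially, so CU is at right angles to UF, so UF runs along (−sin 197°, cos 197°); with |UF| = 34.7, F = (30.96, -42.49). Then |DF| = |F − D| = 42.61.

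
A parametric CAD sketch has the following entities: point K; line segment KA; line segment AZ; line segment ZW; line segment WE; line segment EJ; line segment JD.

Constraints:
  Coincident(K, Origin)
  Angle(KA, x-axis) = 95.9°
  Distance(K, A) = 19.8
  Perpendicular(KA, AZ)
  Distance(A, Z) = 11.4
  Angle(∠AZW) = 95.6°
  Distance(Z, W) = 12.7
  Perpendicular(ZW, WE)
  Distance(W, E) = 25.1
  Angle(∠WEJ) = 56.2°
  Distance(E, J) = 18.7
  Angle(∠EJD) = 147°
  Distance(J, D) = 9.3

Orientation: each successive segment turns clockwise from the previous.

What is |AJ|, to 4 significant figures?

3.770

ZW is perpendicular to WE, so WE runs at -168.5°; with |WE| = 25.1, E = (-12.76, 3.418). ∠WEJ = 56.2° gives EJ at 67.70° from the x-axis; with |EJ| = 18.7, J = (-5.664, 20.72). Then |AJ| = |J − A| = 3.770.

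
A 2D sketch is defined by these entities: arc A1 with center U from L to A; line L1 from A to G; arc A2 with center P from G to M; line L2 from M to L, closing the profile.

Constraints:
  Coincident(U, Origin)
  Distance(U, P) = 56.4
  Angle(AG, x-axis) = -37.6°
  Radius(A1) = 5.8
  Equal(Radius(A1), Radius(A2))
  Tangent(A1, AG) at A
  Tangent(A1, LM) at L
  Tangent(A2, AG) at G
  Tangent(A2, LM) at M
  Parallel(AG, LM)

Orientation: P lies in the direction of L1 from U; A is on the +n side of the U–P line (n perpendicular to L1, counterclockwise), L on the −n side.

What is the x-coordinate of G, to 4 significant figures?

48.22

The slot axis is L1's direction at -37.6°, so u = (cos -37.6°, sin -37.6°) = (0.7923, -0.6101) and n = (−sin -37.6°, cos -37.6°) = (0.6101, 0.7923). U is at the origin and P lies 56.4 along u from U, so P = 56.4·u = (44.69, -34.41). Tangency of A1 to both parallel lines with radius 5.8 puts A and L at U ± 5.8·n: A = (3.539, 4.595), L = (-3.539, -4.595). Equal radii place G and M the same way about P: G = P + 5.8·n = (48.22, -29.82), M = P − 5.8·n = (41.15, -39.01). So G.x = 48.22.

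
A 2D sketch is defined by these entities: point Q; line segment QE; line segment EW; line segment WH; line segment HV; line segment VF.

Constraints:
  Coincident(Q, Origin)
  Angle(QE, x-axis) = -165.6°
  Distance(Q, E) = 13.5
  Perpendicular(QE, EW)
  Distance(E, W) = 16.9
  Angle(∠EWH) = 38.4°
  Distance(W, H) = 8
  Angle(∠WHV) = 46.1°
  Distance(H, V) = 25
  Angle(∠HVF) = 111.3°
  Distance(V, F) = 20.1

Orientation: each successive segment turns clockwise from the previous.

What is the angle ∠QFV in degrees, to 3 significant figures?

34.4°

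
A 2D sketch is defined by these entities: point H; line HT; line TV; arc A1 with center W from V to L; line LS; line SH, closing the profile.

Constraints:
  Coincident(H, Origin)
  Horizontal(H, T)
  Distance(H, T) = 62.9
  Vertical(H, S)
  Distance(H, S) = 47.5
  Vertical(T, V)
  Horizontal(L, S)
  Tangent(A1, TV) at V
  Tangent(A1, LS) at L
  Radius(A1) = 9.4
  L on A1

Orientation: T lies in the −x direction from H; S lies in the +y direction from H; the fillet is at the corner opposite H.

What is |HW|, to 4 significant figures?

65.68

HS is vertical with |HS| = 47.5 and S on the +y side, so S = (0.000, 47.50). The virtual corner opposite H is at (-62.90, 47.50). A1 meets TV tangentially, so WV is at right angles to TV and since A1 is tangent to LS there, WL ⟂ LS, with radius 9.4, so the center W sits 9.4 in from both sides at W = (-53.50, 38.10). Then |HW| = |W − H| = 65.68.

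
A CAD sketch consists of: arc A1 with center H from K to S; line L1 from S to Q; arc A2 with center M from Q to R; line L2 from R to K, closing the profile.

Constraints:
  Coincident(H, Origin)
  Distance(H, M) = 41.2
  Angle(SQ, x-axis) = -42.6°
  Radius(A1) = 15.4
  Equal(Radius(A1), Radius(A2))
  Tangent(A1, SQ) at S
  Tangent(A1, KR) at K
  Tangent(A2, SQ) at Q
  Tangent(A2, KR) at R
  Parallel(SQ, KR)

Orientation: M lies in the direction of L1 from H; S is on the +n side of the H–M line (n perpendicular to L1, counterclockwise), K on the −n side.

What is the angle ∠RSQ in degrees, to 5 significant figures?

36.781°

The slot axis is L1's direction at -42.6°, so u = (cos -42.6°, sin -42.6°) = (0.73610, -0.67688) and n = (−sin -42.6°, cos -42.6°) = (0.67688, 0.73610). H is at the origin and M lies 41.2 along u from H, so M = 41.2·u = (30.327, -27.887). Tangency of A1 to both parallel lines with radius 15.4 puts S and K at H ± 15.4·n: S = (10.424, 11.336), K = (-10.424, -11.336). Equal radii place Q and R the same way about M: Q = M + 15.4·n = (40.751, -16.551), R = M − 15.4·n = (19.903, -39.223). Then cos ∠RSQ = SR·SQ / (|SR||SQ|), giving 36.781°.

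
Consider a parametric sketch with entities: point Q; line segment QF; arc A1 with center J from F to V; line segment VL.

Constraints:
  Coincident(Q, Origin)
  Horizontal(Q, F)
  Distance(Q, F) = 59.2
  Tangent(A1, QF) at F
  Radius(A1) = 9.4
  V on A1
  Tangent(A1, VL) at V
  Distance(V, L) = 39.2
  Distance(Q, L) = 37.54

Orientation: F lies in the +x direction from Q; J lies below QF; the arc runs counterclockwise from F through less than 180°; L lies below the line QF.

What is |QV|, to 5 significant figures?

52.913

Checks: |JV| = 9.400 ✓; ∠(JV, VL) = 90.00° ✓; |VL| = 39.20 ✓; |QL| = 37.54 ✓.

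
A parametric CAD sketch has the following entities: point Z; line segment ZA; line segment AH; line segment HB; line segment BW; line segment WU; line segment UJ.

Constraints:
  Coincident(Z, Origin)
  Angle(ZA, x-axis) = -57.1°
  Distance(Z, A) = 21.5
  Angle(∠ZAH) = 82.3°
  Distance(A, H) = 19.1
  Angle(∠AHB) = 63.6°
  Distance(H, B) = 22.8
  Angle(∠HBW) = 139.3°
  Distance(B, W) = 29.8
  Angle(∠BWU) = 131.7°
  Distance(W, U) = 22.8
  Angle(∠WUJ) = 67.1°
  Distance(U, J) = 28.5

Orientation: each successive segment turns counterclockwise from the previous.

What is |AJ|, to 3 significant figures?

18.1

Z is at the origin; ZA runs at -57.1° with length 21.5, so A = (11.7, -18.1). ∠ZAH = 82.3° gives AH at 40.6° from the x-axis; with |AH| = 19.1, H = (26.2, -5.62). ∠AHB = 63.6° gives HB at 157° from the x-axis; with |HB| = 22.8, B = (5.19, 3.29). ∠HBW = 139.3° gives BW at -162° from the x-axis; with |BW| = 29.8, W = (-23.2, -5.77). ∠BWU = 131.7° gives WU at -114° from the x-axis; with |WU| = 22.8, U = (-32.5, -26.6). ∠WUJ = 67.1° gives UJ at -1.10° from the x-axis; with |UJ| = 28.5, J = (-3.98, -27.1). Then |AJ| = |J − A| = 18.1.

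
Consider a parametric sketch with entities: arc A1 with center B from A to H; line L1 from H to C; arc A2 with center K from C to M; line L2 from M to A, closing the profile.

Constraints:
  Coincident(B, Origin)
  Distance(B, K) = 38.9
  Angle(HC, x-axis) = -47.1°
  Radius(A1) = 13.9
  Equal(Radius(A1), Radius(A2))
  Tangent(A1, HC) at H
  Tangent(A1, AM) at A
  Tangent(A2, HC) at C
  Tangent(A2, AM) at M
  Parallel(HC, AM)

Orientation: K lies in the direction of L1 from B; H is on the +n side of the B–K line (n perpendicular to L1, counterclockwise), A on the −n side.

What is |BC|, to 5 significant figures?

41.309

The slot axis is L1's direction at -47.1°, so u = (cos -47.1°, sin -47.1°) = (0.68072, -0.73254) and n = (−sin -47.1°, cos -47.1°) = (0.73254, 0.68072). B is at the origin and K lies 38.9 along u from B, so K = 38.9·u = (26.480, -28.496). Tangency of A1 to both parallel lines with radius 13.9 puts H and A at B ± 13.9·n: H = (10.182, 9.4620), A = (-10.182, -9.4620). Equal radii place C and M the same way about K: C = K + 13.9·n = (36.662, -19.034), M = K − 13.9·n = (16.298, -37.958). Then |BC| = |C − B| = 41.309.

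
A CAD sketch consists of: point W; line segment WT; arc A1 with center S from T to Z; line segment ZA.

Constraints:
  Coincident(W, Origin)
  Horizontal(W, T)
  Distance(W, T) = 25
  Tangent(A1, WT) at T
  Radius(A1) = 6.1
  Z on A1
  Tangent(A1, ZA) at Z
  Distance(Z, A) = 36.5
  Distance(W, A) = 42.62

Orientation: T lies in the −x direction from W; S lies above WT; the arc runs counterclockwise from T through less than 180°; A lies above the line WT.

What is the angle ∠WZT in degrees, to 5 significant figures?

125.71°

W is at the origin; W and T share the same y with |WT| = 25.0 and T on the −x side, so T = (-25.000, 0.0000). The tangent condition forces ST to be normal to WT, so S = T + (0, 6.1) = (-25.000, 6.1000). Since SZ ⟂ ZA (tangency), |SA| = √(6.1² + 36.5²) = 37.006 regardless of where Z sits on A1. So A lies on both circle(W, 42.62) and circle(S, 37.006); the above-WT intersection is A = (-12.222, 40.830). Z is the foot of the tangent from A: Z = (-19.006, 4.9661).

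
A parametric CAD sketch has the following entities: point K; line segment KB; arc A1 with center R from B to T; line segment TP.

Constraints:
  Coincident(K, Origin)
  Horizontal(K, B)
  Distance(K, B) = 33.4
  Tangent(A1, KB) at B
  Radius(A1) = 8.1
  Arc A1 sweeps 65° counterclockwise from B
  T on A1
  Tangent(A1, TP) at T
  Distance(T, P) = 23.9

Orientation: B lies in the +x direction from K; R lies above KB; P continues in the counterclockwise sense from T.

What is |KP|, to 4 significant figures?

57.26

K is at the origin; K and B share the same y with |KB| = 33.4 and B on the +x side, so B = (33.40, 0.000). A1 meets KB tangentially, so RB is at right angles to KB, so R = B + (0, 8.1) = (33.40, 8.100). On A1, B sits at bearing -90° from R; a 65° counterclockwise sweep puts T at bearing -25°, so T = R + 8.1·(cos -25°, sin -25°) = (40.74, 4.677). A1 meets TP tangentially, so RT is at right angles to TP, so TP runs along (−sin -25°, cos -25°); with |TP| = 23.9, P = (50.84, 26.34). Then |KP| = |P − K| = 57.26.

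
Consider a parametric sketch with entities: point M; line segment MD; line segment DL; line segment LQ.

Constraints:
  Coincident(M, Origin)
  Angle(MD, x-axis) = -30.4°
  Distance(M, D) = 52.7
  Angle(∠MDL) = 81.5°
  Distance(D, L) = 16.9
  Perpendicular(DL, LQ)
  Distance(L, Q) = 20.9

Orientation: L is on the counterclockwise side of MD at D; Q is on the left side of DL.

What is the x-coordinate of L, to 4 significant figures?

51.76

M is at the origin; MD runs at -30.4° with length 52.7, so D = 52.7·(cos -30.4°, sin -30.4°) = (45.45, -26.67). ∠MDL = 81.5°, so DL runs at -30.4° + (180° − 81.5°) = 68.10° from the x-axis; with |DL| = 16.9, L = D + 16.9·(cos 68.10°, sin 68.10°) = (51.76, -10.99). So L.x = 51.76.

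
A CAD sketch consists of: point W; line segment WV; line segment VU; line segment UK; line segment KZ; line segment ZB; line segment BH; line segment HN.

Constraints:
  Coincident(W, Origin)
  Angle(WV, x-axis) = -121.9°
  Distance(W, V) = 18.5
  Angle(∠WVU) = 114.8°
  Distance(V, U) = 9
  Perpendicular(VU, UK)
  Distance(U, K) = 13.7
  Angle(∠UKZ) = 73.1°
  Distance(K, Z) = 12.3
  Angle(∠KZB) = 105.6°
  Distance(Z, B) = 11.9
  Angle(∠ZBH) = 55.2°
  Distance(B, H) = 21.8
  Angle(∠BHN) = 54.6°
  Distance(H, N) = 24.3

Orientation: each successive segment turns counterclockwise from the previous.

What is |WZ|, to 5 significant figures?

8.3303

W is at the origin; WV runs at -121.9° with length 18.5, so V = (-9.7761, -15.706). ∠WVU = 114.8° gives VU at -56.700° from the x-axis; with |VU| = 9.0, U = (-4.8349, -23.228). The perpendicularity gives UK at right angles to VU, so UK runs at 33.300°; with |UK| = 13.7, K = (6.6157, -15.707). ∠UKZ = 73.1° gives KZ at 140.20° from the x-axis; with |KZ| = 12.3, Z = (-2.8342, -7.8333). Then |WZ| = |Z − W| = 8.3303.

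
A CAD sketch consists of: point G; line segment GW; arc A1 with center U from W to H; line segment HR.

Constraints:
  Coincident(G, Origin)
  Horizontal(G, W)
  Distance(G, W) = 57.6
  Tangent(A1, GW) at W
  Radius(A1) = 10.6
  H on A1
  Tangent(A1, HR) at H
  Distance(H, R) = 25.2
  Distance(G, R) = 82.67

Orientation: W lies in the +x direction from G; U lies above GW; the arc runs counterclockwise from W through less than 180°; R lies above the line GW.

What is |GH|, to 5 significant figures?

67.682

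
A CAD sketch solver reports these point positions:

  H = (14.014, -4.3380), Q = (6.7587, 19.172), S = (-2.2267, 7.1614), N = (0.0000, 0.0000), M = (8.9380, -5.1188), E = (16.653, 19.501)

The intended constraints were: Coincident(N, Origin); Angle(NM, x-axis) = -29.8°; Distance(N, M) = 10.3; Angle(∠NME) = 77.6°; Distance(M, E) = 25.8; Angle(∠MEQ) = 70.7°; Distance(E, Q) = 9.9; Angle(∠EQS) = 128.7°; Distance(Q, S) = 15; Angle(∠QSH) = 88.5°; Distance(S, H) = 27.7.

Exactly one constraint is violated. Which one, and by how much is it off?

Distance(S, H) = 27.7 — off by 7.80.

N = (0.00, 0.00) ✓; NM at -29.80° ✓; |NM| = 10.30 ✓; ∠NME = 77.60° ✓; |ME| = 25.80 ✓; ∠MEQ = 70.70° ✓; |EQ| = 9.900 ✓; ∠EQS = 128.7° ✓; |QS| = 15.00 ✓; ∠QSH = 88.50° ✓; |SH| = 19.90 ✗.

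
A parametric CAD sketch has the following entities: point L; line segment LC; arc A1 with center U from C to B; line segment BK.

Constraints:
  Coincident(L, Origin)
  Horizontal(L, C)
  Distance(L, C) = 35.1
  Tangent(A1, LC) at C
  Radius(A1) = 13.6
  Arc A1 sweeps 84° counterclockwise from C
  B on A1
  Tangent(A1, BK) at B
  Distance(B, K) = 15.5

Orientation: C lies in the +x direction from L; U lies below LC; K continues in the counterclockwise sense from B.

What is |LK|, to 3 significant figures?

34.1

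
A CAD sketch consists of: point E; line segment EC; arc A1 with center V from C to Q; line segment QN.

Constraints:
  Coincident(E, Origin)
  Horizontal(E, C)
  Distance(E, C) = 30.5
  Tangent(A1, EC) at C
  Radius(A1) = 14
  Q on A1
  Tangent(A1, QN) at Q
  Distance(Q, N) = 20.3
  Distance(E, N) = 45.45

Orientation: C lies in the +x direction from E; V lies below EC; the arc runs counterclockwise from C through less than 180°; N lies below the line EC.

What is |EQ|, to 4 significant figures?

25.91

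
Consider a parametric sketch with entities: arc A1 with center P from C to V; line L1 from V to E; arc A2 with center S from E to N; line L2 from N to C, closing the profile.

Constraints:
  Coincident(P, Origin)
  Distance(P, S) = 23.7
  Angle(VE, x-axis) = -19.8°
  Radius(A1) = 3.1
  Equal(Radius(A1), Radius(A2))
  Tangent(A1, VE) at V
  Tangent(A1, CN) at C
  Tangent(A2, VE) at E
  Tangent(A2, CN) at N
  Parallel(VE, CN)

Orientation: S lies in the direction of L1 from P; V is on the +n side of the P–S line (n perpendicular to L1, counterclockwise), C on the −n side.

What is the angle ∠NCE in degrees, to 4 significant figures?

14.66°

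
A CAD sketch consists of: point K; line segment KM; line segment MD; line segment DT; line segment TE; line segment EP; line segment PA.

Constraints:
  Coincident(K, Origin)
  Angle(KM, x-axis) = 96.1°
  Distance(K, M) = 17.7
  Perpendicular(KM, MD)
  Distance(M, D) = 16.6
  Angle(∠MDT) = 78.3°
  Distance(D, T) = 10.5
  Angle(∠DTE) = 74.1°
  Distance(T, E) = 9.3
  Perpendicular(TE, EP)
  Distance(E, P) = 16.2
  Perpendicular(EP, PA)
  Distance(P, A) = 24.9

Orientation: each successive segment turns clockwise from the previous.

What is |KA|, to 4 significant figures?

38.64

K is at the origin; KM runs at 96.1° with length 17.7, so M = (-1.881, 17.60). KM is perpendicular to MD, so MD runs at 6.100°; with |MD| = 16.6, D = (14.63, 19.36). ∠MDT = 78.3° gives DT at -95.60° from the x-axis; with |DT| = 10.5, T = (13.60, 8.914). ∠DTE = 74.1° gives TE at 158.5° from the x-axis; with |TE| = 9.3, E = (4.948, 12.32). The perpendicularity gives EP at right angles to TE, so EP runs at 68.50°; with |EP| = 16.2, P = (10.88, 27.40). The perpendicularity gives PA at right angles to EP, so PA runs at -21.50°; with |PA| = 24.9, A = (34.05, 18.27). Then |KA| = |A − K| = 38.64.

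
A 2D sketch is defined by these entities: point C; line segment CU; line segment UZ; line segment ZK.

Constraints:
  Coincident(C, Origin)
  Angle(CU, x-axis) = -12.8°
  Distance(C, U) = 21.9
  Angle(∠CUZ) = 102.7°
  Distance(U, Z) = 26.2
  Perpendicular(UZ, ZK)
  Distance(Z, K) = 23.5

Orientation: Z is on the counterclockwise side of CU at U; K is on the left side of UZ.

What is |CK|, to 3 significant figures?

31.1

C is at the origin; CU runs at -12.8° with length 21.9, so U = 21.9·(cos -12.8°, sin -12.8°) = (21.4, -4.85). ∠CUZ = 102.7°, so UZ runs at -12.8° + (180° − 102.7°) = 64.5° from the x-axis; with |UZ| = 26.2, Z = U + 26.2·(cos 64.5°, sin 64.5°) = (32.6, 18.8). UZ is perpendicular to ZK; with |ZK| = 23.5 on the left of UZ, K = Z + 23.5·(-0.903, 0.431) = (11.4, 28.9). Then |CK| = |K − C| = 31.1.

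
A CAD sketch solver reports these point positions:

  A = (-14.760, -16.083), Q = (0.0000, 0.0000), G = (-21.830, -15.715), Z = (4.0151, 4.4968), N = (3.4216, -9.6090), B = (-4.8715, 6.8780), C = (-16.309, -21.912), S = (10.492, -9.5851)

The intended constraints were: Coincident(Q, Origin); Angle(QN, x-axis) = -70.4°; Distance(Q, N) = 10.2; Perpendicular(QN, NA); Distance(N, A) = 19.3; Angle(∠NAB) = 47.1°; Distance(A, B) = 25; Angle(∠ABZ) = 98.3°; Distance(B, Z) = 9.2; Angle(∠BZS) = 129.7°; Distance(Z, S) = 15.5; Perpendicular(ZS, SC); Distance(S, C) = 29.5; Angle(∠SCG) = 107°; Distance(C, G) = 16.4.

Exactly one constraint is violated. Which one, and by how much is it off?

Distance(C, G) = 16.4 — off by 8.10.

Q = (0.00, 0.00) ✓; QN at -70.40° ✓; |QN| = 10.20 ✓; ∠(QN, NA) = 90.00° ✓; |NA| = 19.30 ✓; ∠NAB = 47.10° ✓; |AB| = 25.00 ✓; ∠ABZ = 98.30° ✓; |BZ| = 9.200 ✓; ∠BZS = 129.7° ✓; |ZS| = 15.50 ✓; ∠(ZS, SC) = 90.00° ✓; |SC| = 29.50 ✓; ∠SCG = 107.0° ✓; |CG| = 8.300 ✗.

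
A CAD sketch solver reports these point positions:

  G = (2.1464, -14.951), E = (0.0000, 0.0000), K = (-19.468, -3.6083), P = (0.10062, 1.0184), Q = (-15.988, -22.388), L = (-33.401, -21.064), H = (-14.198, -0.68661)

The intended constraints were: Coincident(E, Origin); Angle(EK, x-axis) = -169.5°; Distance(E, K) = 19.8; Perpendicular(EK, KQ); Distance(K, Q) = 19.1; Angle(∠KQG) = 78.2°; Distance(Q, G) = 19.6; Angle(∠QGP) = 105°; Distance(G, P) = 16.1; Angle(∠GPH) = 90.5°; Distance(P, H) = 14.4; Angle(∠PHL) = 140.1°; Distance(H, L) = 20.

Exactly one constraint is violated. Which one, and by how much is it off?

Distance(H, L) = 20 — off by 8.00.

E = (0.00, 0.00) ✓; EK at -169.5° ✓; |EK| = 19.80 ✓; ∠(EK, KQ) = 90.00° ✓; |KQ| = 19.10 ✓; ∠KQG = 78.20° ✓; |QG| = 19.60 ✓; ∠QGP = 105.0° ✓; |GP| = 16.10 ✓; ∠GPH = 90.50° ✓; |PH| = 14.40 ✓; ∠PHL = 140.1° ✓; |HL| = 28.00 ✗.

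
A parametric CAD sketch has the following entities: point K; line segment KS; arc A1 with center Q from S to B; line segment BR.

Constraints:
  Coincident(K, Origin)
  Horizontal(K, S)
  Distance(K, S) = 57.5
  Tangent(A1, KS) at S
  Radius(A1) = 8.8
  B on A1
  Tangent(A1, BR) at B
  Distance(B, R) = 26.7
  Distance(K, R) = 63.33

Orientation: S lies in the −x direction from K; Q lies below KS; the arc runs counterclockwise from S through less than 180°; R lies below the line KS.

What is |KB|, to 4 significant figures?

66.45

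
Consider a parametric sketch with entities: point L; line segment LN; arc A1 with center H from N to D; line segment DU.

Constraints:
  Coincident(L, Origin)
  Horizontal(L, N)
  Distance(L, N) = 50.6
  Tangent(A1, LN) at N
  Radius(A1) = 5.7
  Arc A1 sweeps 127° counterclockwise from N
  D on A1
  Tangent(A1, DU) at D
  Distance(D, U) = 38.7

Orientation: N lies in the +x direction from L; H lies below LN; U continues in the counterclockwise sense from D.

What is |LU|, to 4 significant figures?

80.07

L is at the origin; LN is horizontal with |LN| = 50.6 and N on the +x side, so N = (50.60, 0.000). The tangent condition forces HN to be normal to LN, so H = N + (0, -5.7) = (50.60, -5.700). On A1, N sits at bearing 90° from H; a 127° counterclockwise sweep puts D at bearing 217°, so D = H + 5.7·(cos 217°, sin 217°) = (46.05, -9.130). The tangent condition forces HD to be normal to DU, so DU runs along (−sin 217°, cos 217°); with |DU| = 38.7, U = (69.34, -40.04). Then |LU| = |U − L| = 80.07.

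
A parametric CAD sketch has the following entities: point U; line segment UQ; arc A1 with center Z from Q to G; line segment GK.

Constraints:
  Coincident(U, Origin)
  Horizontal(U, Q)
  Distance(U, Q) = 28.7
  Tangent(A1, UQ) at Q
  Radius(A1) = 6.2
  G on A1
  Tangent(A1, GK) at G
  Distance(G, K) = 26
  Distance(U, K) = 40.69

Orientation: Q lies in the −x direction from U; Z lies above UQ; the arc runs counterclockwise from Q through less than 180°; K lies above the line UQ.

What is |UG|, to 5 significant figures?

23.476

Checks: |ZG| = 6.200 ✓; ∠(ZG, GK) = 90.00° ✓; |GK| = 26.00 ✓; |UK| = 40.69 ✓.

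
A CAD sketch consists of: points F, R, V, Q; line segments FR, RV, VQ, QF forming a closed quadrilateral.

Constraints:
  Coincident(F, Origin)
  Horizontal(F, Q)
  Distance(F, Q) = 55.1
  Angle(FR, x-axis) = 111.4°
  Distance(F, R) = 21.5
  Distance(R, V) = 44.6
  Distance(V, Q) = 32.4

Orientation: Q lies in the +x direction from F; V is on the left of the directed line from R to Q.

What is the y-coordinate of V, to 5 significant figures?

26.387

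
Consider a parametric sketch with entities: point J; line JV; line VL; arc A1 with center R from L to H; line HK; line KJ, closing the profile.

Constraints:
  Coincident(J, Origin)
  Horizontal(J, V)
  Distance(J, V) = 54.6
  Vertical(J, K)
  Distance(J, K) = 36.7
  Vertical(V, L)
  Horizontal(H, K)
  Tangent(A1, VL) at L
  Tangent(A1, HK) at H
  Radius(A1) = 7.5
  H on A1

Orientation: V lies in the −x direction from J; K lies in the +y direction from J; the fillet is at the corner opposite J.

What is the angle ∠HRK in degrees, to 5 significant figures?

80.952°

J is at the origin; J and V share the same y with |JV| = 54.6 and V on the −x side, so V = (-54.600, 0.0000). J and K share the same x with |JK| = 36.7 and K on the +y side, so K = (0.0000, 36.700). The virtual corner opposite J is at (-54.600, 36.700). The tangent condition forces RL to be normal to VL and A1 meets HK tangentially, so RH is at right angles to HK, with radius 7.5, so the center R sits 7.5 in from both sides at R = (-47.100, 29.200). That places the tangent points at L = (-54.600, 29.200) on VL and H = (-47.100, 36.700) on HK. Then cos ∠HRK = RH·RK / (|RH||RK|), giving 80.952°.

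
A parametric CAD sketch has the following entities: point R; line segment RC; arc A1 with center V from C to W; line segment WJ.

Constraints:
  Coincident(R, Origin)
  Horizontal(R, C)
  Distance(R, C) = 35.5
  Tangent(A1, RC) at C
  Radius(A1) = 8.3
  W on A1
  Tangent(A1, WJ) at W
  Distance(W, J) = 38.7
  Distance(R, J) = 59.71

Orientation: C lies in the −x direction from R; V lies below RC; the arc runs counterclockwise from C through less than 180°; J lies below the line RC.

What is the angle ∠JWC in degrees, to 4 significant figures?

129.1°

Checks: |VW| = 8.300 ✓; ∠(VW, WJ) = 90.00° ✓; |WJ| = 38.70 ✓; |RJ| = 59.71 ✓.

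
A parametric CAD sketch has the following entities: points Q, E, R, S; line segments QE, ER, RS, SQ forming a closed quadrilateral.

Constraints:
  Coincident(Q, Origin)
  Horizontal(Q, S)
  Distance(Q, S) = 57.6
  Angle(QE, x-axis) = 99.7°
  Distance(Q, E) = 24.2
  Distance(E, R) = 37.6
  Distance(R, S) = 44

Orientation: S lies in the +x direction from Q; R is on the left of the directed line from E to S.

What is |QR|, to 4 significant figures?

47.60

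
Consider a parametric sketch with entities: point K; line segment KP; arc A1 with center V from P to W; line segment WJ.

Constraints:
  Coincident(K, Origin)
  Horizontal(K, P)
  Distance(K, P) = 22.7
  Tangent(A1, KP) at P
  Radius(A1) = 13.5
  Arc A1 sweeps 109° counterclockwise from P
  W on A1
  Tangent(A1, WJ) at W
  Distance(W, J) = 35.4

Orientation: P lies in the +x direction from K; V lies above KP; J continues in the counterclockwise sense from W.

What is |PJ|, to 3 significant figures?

51.4

K is at the origin; K and P share the same y with |KP| = 22.7 and P on the +x side, so P = (22.7, 0.00). A1 meets KP tangentially, so VP is at right angles to KP, so V = P + (0, 13.5) = (22.7, 13.5). On A1, P sits at bearing -90° from V; a 109° counterclockwise sweep puts W at bearing 19°, so W = V + 13.5·(cos 19°, sin 19°) = (35.5, 17.9). Since A1 is tangent to WJ there, VW ⟂ WJ, so WJ runs along (−sin 19°, cos 19°); with |WJ| = 35.4, J = (23.9, 51.4). Then |PJ| = |J − P| = 51.4.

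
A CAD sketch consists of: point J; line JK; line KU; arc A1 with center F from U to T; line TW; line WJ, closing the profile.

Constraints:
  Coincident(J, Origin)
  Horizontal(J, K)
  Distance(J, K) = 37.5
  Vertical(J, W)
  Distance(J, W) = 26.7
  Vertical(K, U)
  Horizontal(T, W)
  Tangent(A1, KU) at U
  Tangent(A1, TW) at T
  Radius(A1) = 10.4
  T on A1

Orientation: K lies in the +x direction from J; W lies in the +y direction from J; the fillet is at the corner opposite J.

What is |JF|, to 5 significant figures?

31.624

J is at the origin; J and K share the same y with |JK| = 37.5 and K on the +x side, so K = (37.500, 0.0000). JW is vertical with |JW| = 26.7 and W on the +y side, so W = (0.0000, 26.700). The virtual corner opposite J is at (37.500, 26.700). Tangency of A1 to KU means the radius FU is perpendicular to KU and the tangent condition forces FT to be normal to TW, with radius 10.4, so the center F sits 10.4 in from both sides at F = (27.100, 16.300). Then |JF| = |F − J| = 31.624.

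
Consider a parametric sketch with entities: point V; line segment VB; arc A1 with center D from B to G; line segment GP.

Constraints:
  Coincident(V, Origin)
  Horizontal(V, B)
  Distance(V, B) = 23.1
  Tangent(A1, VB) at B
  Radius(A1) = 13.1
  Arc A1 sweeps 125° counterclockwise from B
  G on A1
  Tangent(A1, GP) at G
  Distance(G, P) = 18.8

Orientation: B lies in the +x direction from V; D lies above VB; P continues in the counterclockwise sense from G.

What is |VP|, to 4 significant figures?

42.76

V is at the origin; V and B share the same y with |VB| = 23.1 and B on the +x side, so B = (23.10, 0.000). The tangent condition forces DB to be normal to VB, so D = B + (0, 13.1) = (23.10, 13.10). On A1, B sits at bearing -90° from D; a 125° counterclockwise sweep puts G at bearing 35°, so G = D + 13.1·(cos 35°, sin 35°) = (33.83, 20.61). A1 meets GP tangentially, so DG is at right angles to GP, so GP runs along (−sin 35°, cos 35°); with |GP| = 18.8, P = (23.05, 36.01). Then |VP| = |P − V| = 42.76.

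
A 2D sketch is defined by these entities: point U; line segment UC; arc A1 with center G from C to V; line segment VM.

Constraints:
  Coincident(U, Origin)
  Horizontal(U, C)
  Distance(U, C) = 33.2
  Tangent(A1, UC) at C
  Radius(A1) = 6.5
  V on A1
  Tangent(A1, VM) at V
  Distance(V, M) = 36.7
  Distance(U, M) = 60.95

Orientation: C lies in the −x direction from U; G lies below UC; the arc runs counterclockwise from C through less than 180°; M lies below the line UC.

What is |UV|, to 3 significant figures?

40.1

U is at the origin; UC is horizontal with |UC| = 33.2 and C on the −x side, so C = (-33.2, 0.00). Tangency of A1 to UC means the radius GC is perpendicular to UC, so G = C + (0, -6.5) = (-33.2, -6.50). Since GV ⟂ VM (tangency), |GM| = √(6.5² + 36.7²) = 37.3 regardless of where V sits on A1. So M lies on both circle(U, 60.95) and circle(G, 37.3); the below-UC intersection is M = (-44.0, -42.2). V is the foot of the tangent from M: V = (-39.7, -5.73).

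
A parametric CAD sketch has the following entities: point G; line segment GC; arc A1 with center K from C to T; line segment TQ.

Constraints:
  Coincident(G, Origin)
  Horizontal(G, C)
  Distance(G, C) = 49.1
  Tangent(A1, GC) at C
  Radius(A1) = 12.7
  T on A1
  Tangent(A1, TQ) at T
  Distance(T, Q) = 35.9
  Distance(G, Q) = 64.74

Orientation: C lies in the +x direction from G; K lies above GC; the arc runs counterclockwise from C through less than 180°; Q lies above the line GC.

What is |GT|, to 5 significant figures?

62.972

G is at the origin; G and C share the same y with |GC| = 49.1 and C on the +x side, so C = (49.100, 0.0000). A1 meets GC tangentially, so KC is at right angles to GC, so K = C + (0, 12.7) = (49.100, 12.700). Since KT ⟂ TQ (tangency), |KQ| = √(12.7² + 35.9²) = 38.080 regardless of where T sits on A1. So Q lies on both circle(G, 64.74) and circle(K, 38.080); the above-GC intersection is Q = (41.187, 49.949). T is the foot of the tangent from Q: T = (59.931, 19.331).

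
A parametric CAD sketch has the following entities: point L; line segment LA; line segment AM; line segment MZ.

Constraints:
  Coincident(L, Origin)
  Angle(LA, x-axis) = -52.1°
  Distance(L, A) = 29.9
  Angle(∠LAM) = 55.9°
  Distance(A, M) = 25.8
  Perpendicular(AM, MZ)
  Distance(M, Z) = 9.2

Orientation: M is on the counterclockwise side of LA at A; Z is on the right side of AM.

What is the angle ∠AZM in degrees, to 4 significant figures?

70.37°

L is at the origin; LA runs at -52.1° with length 29.9, so A = 29.9·(cos -52.1°, sin -52.1°) = (18.37, -23.59). ∠LAM = 55.9°, so AM runs at -52.1° + (180° − 55.9°) = 72.00° from the x-axis; with |AM| = 25.8, M = A + 25.8·(cos 72.00°, sin 72.00°) = (26.34, 0.9436). The perpendicularity gives MZ at right angles to AM; with |MZ| = 9.2 on the right of AM, Z = M + 9.2·(0.9511, -0.3090) = (35.09, -1.899). Then cos ∠AZM = ZA·ZM / (|ZA||ZM|), giving 70.37°.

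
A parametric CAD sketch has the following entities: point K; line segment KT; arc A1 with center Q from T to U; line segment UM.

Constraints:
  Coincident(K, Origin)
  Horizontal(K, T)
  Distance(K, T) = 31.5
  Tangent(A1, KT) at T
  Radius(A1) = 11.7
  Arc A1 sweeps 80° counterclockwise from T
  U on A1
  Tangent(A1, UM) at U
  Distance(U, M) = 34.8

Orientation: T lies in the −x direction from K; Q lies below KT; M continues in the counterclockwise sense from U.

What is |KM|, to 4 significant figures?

65.86

On A1, T sits at bearing 90° from Q; an 80° counterclockwise sweep puts U at bearing 170°, so U = Q + 11.7·(cos 170°, sin 170°) = (-43.02, -9.668). The tangent condition forces QU to be normal to UM, so UM runs along (−sin 170°, cos 170°); with |UM| = 34.8, M = (-49.07, -43.94). Then |KM| = |M − K| = 65.86.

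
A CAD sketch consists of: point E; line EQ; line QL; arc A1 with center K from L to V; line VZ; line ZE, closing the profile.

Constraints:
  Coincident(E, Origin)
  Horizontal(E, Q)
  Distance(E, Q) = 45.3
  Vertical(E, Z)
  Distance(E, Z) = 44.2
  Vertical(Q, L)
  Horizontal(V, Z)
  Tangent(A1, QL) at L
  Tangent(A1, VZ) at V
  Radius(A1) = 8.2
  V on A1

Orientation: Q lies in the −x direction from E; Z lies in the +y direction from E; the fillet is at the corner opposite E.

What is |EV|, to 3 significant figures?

57.7

E is at the origin; EQ is horizontal with |EQ| = 45.3 and Q on the −x side, so Q = (-45.3, 0.00). EZ is vertical with |EZ| = 44.2 and Z on the +y side, so Z = (0.00, 44.2). The virtual corner opposite E is at (-45.3, 44.2). A1 meets QL tangentially, so KL is at right angles to QL and tangency of A1 to VZ means the radius KV is perpendicular to VZ, with radius 8.2, so the center K sits 8.2 in from both sides at K = (-37.1, 36.0). That places the tangent points at L = (-45.3, 36.0) on QL and V = (-37.1, 44.2) on VZ. Then |EV| = |V − E| = 57.7.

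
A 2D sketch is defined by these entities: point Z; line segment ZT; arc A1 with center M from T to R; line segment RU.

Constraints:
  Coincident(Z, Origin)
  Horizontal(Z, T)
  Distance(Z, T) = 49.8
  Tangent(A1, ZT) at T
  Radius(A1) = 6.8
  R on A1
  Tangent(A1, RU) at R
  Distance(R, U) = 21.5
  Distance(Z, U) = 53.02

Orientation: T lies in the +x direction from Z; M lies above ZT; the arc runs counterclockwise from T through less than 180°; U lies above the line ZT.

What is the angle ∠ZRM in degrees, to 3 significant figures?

20.5°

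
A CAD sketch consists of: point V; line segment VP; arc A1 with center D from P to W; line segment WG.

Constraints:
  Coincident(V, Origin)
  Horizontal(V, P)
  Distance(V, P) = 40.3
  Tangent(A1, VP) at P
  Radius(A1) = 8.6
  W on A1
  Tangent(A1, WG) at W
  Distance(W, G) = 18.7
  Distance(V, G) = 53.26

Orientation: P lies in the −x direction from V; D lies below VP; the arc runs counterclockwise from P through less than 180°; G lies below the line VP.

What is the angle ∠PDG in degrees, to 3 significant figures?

167°

V is at the origin; VP is horizontal with |VP| = 40.3 and P on the −x side, so P = (-40.3, 0.00). Since A1 is tangent to VP there, DP ⟂ VP, so D = P + (0, -8.6) = (-40.3, -8.60). Since DW ⟂ WG (tangency), |DG| = √(8.6² + 18.7²) = 20.6 regardless of where W sits on A1. So G lies on both circle(V, 53.26) and circle(D, 20.6); the below-VP intersection is G = (-44.9, -28.7). W is the foot of the tangent from G: W = (-48.7, -10.4).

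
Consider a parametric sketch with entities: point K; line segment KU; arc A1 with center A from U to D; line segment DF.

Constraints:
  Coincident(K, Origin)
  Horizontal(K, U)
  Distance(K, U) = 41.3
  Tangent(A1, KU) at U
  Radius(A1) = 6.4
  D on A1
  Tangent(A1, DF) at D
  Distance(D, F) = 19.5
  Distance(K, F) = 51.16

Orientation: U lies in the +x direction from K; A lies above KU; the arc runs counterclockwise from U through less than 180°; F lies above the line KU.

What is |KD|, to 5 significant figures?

48.185

K is at the origin; K and U share the same y with |KU| = 41.3 and U on the +x side, so U = (41.300, 0.0000). A1 meets KU tangentially, so AU is at right angles to KU, so A = U + (0, 6.4) = (41.300, 6.4000). Since AD ⟂ DF (tangency), |AF| = √(6.4² + 19.5²) = 20.523 regardless of where D sits on A1. So F lies on both circle(K, 51.16) and circle(A, 20.523); the above-KU intersection is F = (43.581, 26.796). D is the foot of the tangent from F: D = (47.565, 7.7076).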